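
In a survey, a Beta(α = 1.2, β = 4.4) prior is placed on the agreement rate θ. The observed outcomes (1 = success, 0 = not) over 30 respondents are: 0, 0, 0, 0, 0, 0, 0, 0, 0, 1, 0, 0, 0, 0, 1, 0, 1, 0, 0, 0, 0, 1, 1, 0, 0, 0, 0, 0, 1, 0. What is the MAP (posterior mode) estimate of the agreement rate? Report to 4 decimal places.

0.1845

The Beta prior is conjugate to a Binomial/Bernoulli likelihood; the update adds successes to α and failures to β.
Posterior: Beta(α+k, β+n−k) = Beta(1.2+6, 4.4+24) = Beta(7.2, 28.4).
Mode of Beta(a,b) for a,b>1 is (a−1)/(a+b−2) = 6.2/33.6 = 0.1845.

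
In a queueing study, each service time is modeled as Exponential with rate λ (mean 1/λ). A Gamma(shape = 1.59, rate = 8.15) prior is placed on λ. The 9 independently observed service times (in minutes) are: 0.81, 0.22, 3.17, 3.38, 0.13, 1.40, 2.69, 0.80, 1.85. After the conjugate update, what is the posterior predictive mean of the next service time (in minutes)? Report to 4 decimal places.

2.3566

With a Gamma(shape α, rate β) prior on the exponential rate λ, the posterior after n observations with total T = Σxᵢ is Gamma(α+n, β+T).
Sum of observations T = 14.45 minutes; n = 9.
Posterior: Gamma(1.59+9, 8.15+14.45) = Gamma(10.59, 22.60).
The predictive distribution for the next observation is Lomax; its mean is β/(α−1) = 22.60/9.59 = 2.3566.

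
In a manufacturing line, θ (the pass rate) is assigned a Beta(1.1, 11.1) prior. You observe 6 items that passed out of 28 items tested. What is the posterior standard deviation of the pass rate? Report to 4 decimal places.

The Beta prior is conjugate to a Binomial/Bernoulli likelihood; the update adds successes to α and failures to β.
Posterior: Beta(α+k, β+n−k) = Beta(1.1+6, 11.1+22) = Beta(7.1, 33.1).
Var = αβ/((α+β)²(α+β+1)) = 7.1·33.1/(40.2²·41.2) = 0.00352969; SD = √0.00352969 = 0.0594.

0.0594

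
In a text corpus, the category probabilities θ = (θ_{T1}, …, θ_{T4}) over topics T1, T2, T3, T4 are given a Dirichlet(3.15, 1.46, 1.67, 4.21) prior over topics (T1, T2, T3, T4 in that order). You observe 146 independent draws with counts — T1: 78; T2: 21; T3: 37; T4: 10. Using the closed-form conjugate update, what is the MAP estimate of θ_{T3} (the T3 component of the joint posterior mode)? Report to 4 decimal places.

0.2470

The Dirichlet prior is conjugate to the Multinomial likelihood: each posterior αⱼ = prior αⱼ + observed count nⱼ.
Posterior concentration: (81.15, 22.46, 38.67, 14.21), total = 156.49.
Joint mode component: (α_{T3}−1)/(Σα−K) = 37.67/152.49 = 0.2470.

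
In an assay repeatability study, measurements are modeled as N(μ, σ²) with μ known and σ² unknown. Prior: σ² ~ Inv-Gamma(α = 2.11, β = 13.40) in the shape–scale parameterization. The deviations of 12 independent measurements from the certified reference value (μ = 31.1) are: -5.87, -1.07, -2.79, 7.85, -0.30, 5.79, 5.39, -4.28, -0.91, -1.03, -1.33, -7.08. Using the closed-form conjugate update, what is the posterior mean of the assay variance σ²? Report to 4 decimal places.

With known mean μ and an Inverse-Gamma(α, β) prior on σ², the Normal likelihood is conjugate: posterior is Inv-Gamma(α + n/2, β + Σ(xᵢ−μ)²/2).
Σ(xᵢ−μ)² = (-5.87)² + (-1.07)² + (-2.79)² + (7.85)² + (-0.30)² + (5.79)² + (5.39)² + (-4.28)² + (-0.91)² + (-1.03)² + (-1.33)² + (-7.08)² = 239.7773.
Posterior: Inv-Gamma(2.11 + 12/2, 13.40 + 239.7773/2) = Inv-Gamma(8.11, 133.28865).
E[σ²|data] = β/(α−1) = 133.28865/7.11 = 18.7466.

18.7466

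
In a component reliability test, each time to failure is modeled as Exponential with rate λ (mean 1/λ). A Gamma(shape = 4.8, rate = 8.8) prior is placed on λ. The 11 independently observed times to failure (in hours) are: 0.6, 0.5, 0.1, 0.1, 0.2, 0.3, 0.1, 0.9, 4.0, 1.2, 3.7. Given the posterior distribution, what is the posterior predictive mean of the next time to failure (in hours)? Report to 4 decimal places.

With a Gamma(shape α, rate β) prior on the exponential rate λ, the posterior after n observations with total T = Σxᵢ is Gamma(α+n, β+T).
Sum of observations T = 11.7 hours; n = 11.
Posterior: Gamma(4.8+11, 8.8+11.7) = Gamma(15.8, 20.5).
The predictive distribution for the next observation is Lomax; its mean is β/(α−1) = 20.5/14.8 = 1.3851.

1.3851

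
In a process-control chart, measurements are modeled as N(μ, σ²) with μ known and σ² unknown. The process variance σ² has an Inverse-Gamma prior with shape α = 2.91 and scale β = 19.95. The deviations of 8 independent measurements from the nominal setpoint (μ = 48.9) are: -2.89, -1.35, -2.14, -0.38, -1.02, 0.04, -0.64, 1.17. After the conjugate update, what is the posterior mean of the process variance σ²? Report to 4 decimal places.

4.8747

With known mean μ and an Inverse-Gamma(α, β) prior on σ², the Normal likelihood is conjugate: posterior is Inv-Gamma(α + n/2, β + Σ(xᵢ−μ)²/2).
Σ(xᵢ−μ)² = (-2.89)² + (-1.35)² + (-2.14)² + (-0.38)² + (-1.02)² + (0.04)² + (-0.64)² + (1.17)² = 17.7191.
Posterior: Inv-Gamma(2.91 + 8/2, 19.95 + 17.7191/2) = Inv-Gamma(6.91, 28.80955).
E[σ²|data] = β/(α−1) = 28.80955/5.91 = 4.8747.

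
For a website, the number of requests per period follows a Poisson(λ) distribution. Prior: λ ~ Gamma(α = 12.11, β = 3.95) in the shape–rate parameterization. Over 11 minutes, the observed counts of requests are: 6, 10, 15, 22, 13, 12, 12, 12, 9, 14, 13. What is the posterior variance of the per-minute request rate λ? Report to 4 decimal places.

0.6716

With a Gamma(shape α, rate β) prior, the Poisson likelihood is conjugate: the posterior is Gamma(α + ΣXᵢ, β + n).
Sum of counts S = 138 over n = 11 minutes.
Posterior: Gamma(α+S, β+n) = Gamma(12.11+138, 3.95+11) = Gamma(150.11, 14.95).
Var = α/β² = 150.11/14.95² = 0.6716.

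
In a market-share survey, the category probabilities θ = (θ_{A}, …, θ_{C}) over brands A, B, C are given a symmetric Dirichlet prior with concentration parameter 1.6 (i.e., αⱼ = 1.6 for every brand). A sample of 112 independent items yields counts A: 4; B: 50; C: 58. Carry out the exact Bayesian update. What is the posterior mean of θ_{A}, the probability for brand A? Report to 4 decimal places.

The Dirichlet prior is conjugate to the Multinomial likelihood: each posterior αⱼ = prior αⱼ + observed count nⱼ.
Posterior concentration: (5.6, 51.6, 59.6), total = 116.8.
E[θ_{A}|data] = α_{A}/Σα = 5.6/116.8 = 0.0479.

0.0479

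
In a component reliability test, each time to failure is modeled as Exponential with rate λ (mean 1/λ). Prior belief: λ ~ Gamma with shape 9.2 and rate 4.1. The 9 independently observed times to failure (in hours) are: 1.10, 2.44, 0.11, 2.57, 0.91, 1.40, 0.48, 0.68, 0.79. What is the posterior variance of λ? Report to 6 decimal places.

0.085616

With a Gamma(shape α, rate β) prior on the exponential rate λ, the posterior after n observations with total T = Σxᵢ is Gamma(α+n, β+T).
Sum of observations T = 10.48 hours; n = 9.
Posterior: Gamma(9.2+9, 4.1+10.48) = Gamma(18.2, 14.58).
Var = α/β² = 0.085616.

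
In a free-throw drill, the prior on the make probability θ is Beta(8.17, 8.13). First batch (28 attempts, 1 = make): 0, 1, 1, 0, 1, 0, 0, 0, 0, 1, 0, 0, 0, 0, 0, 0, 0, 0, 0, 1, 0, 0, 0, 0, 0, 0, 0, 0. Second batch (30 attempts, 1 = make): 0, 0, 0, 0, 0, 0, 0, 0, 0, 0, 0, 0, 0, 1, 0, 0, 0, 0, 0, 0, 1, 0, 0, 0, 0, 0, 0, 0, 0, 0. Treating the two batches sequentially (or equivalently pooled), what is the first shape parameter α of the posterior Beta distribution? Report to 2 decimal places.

15.17

The Beta prior is conjugate to a Binomial/Bernoulli likelihood; the update adds successes to α and failures to β.
After batch 1: Beta(8.17+5, 8.13+23) = Beta(13.17, 31.13).
After batch 2: Beta(13.17+2, 31.13+28) = Beta(15.17, 59.13).
Posterior α = 15.17.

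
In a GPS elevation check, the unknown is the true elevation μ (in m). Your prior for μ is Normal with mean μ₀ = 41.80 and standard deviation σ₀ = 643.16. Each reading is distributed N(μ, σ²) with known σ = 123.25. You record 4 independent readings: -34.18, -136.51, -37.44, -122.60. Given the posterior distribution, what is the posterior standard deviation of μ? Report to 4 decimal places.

61.3441

For Normal data with known variance σ², a Normal(μ₀, σ₀²) prior on μ is conjugate. Posterior precision = 1/σ₀² + n/σ²; posterior mean is the precision-weighted average of μ₀ and x̄.
σ₀² = 643.16² = 413654.7856, σ² = 123.25² = 15190.5625; σ² + n·σ₀² = 15190.5625 + 4·413654.7856 = 1669809.7049.
Posterior precision = 1/σ₀² + n/σ² = 1/413654.7856 + 4/15190.5625 = (σ² + n·σ₀²)/(σ₀²σ²) = 1669809.7049/(413654.7856·15190.5625); posterior variance σₙ² = σ₀²σ²/(σ² + n·σ₀²) = 413654.7856·15190.5625/1669809.7049 = 3763.092798.
Posterior SD = √σₙ² = √(413654.7856·15190.5625/1669809.7049) = 61.3441.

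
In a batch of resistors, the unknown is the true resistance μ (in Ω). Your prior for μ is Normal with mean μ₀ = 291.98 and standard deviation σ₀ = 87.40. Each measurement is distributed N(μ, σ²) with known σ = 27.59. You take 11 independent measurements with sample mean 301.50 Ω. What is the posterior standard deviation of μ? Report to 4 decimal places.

For Normal data with known variance σ², a Normal(μ₀, σ₀²) prior on μ is conjugate. Posterior precision = 1/σ₀² + n/σ²; posterior mean is the precision-weighted average of μ₀ and x̄.
σ₀² = 87.40² = 7638.76, σ² = 27.59² = 761.2081; σ² + n·σ₀² = 761.2081 + 11·7638.76 = 84787.5681.
Posterior precision = 1/σ₀² + n/σ² = 1/7638.76 + 11/761.2081 = (σ² + n·σ₀²)/(σ₀²σ²) = 84787.5681/(7638.76·761.2081); posterior variance σₙ² = σ₀²σ²/(σ² + n·σ₀²) = 7638.76·761.2081/84787.5681 = 68.579464.
Posterior SD = √σₙ² = √(7638.76·761.2081/84787.5681) = 8.2813.

8.2813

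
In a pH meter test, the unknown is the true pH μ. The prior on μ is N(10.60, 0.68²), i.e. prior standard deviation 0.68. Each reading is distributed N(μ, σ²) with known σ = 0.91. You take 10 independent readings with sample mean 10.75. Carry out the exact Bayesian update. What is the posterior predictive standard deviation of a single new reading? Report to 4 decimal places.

For Normal data with known variance σ², a Normal(μ₀, σ₀²) prior on μ is conjugate. Posterior precision = 1/σ₀² + n/σ²; posterior mean is the precision-weighted average of μ₀ and x̄.
σ₀² = 0.68² = 0.4624, σ² = 0.91² = 0.8281; σ² + n·σ₀² = 0.8281 + 10·0.4624 = 5.4521.
Posterior precision = 1/σ₀² + n/σ² = 1/0.4624 + 10/0.8281 = (σ² + n·σ₀²)/(σ₀²σ²) = 5.4521/(0.4624·0.8281); posterior variance σₙ² = σ₀²σ²/(σ² + n·σ₀²) = 0.4624·0.8281/5.4521 = 0.070232.
Predictive variance for one new observation = σₙ² + σ² = 0.4624·0.8281/5.4521 + 0.8281 = σ²·(σ₀² + 5.4521)/5.4521 = 0.8281·5.9145/5.4521 = 0.898332; SD = √(0.8281·5.9145/5.4521) = 0.9478.

0.9478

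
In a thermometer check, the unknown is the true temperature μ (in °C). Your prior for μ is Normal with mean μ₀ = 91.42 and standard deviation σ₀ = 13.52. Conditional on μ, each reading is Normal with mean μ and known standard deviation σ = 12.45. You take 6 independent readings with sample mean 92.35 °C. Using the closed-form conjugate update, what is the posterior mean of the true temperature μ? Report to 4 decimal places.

92.2348

For Normal data with known variance σ², a Normal(μ₀, σ₀²) prior on μ is conjugate. Posterior precision = 1/σ₀² + n/σ²; posterior mean is the precision-weighted average of μ₀ and x̄.
n·x̄ = 6·92.35 = 554.1.
σ₀² = 13.52² = 182.7904, σ² = 12.45² = 155.0025; σ² + n·σ₀² = 155.0025 + 6·182.7904 = 1251.7449.
Posterior mean = (μ₀/σ₀² + n·x̄/σ²)/(1/σ₀² + n/σ²) = (σ²·μ₀ + σ₀²·n·x̄)/(σ² + n·σ₀²) = (155.0025·91.42 + 182.7904·554.1)/1251.7449 = 115454.48919/1251.7449 = 92.2348.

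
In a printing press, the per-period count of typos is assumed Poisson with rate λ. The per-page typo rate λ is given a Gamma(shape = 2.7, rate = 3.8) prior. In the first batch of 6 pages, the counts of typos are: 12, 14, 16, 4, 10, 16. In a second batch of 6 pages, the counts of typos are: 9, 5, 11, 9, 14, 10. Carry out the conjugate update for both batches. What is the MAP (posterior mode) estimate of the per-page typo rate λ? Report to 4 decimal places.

8.3354

With a Gamma(shape α, rate β) prior, the Poisson likelihood is conjugate: the posterior is Gamma(α + ΣXᵢ, β + n).
Batch 1: sum of counts S = 72 over n = 6 pages.
After batch 1: Gamma(α+S, β+n) = Gamma(2.7+72, 3.8+6) = Gamma(74.7, 9.8).
Batch 2: sum of counts S = 58 over n = 6 pages.
After batch 2: Gamma(α+S, β+n) = Gamma(74.7+58, 9.8+6) = Gamma(132.7, 15.8).
Mode of Gamma(α,β) for α≥1 is (α−1)/β = 131.7/15.8 = 8.3354.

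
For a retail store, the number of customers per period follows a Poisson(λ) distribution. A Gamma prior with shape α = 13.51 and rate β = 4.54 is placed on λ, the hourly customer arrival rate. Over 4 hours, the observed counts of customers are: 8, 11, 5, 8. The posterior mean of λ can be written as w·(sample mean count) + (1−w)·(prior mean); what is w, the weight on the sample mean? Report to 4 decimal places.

0.4684

With a Gamma(shape α, rate β) prior, the Poisson likelihood is conjugate: the posterior is Gamma(α + ΣXᵢ, β + n).
Posterior mean = (α₀+S)/(β₀+n) = [n/(β₀+n)]·(S/n) + [β₀/(β₀+n)]·(α₀/β₀), so only n and β₀ enter the weight.
Weight on data w = n/(β₀+n) = 4/(4.54+4) = 4/8.54 = 0.4684.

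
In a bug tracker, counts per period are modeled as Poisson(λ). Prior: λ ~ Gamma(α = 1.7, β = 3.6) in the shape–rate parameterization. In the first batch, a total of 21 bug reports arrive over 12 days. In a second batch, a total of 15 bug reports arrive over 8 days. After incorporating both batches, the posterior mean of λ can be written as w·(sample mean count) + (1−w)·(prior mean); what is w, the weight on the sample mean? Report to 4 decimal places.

0.8475

With a Gamma(shape α, rate β) prior, the Poisson likelihood is conjugate: the posterior is Gamma(α + ΣXᵢ, β + n).
Total number of days: n = 12 + 8 = 20.
Posterior mean = (α₀+S)/(β₀+n) = [n/(β₀+n)]·(S/n) + [β₀/(β₀+n)]·(α₀/β₀), so only n and β₀ enter the weight.
Weight on data w = n/(β₀+n) = 20/(3.6+20) = 20/23.6 = 0.8475.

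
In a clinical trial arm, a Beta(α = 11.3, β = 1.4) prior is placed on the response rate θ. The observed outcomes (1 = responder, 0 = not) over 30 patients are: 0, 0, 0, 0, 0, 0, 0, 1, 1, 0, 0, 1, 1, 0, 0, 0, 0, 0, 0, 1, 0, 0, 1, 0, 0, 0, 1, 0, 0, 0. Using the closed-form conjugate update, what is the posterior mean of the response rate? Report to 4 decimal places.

The Beta prior is conjugate to a Binomial/Bernoulli likelihood; the update adds successes to α and failures to β.
Posterior: Beta(α+k, β+n−k) = Beta(11.3+7, 1.4+23) = Beta(18.3, 24.4).
Posterior mean = α/(α+β) = 18.3/42.7 = 0.4286.

0.4286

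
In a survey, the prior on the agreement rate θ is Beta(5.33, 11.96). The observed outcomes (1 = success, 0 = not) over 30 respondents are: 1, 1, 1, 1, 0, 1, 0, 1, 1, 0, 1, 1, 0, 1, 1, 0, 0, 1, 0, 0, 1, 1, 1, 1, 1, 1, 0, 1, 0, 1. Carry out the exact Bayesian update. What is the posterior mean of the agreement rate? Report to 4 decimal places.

0.5356

The Beta prior is conjugate to a Binomial/Bernoulli likelihood; the update adds successes to α and failures to β.
Posterior: Beta(α+k, β+n−k) = Beta(5.33+20, 11.96+10) = Beta(25.33, 21.96).
Posterior mean = α/(α+β) = 25.33/47.29 = 0.5356.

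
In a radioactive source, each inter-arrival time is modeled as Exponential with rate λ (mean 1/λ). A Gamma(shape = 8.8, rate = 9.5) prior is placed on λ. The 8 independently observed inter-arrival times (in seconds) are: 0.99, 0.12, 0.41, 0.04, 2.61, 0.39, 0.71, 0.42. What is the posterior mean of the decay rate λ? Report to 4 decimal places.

With a Gamma(shape α, rate β) prior on the exponential rate λ, the posterior after n observations with total T = Σxᵢ is Gamma(α+n, β+T).
Sum of observations T = 5.69 seconds; n = 8.
Posterior: Gamma(8.8+8, 9.5+5.69) = Gamma(16.8, 15.19).
Posterior mean of λ = α/β = 16.8/15.19 = 1.1060.

1.1060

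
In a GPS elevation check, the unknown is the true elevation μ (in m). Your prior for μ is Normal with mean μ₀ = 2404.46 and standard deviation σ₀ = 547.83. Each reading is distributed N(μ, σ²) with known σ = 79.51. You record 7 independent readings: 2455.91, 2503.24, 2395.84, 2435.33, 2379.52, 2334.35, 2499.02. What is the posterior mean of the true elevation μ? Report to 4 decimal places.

2428.9563

For Normal data with known variance σ², a Normal(μ₀, σ₀²) prior on μ is conjugate. Posterior precision = 1/σ₀² + n/σ²; posterior mean is the precision-weighted average of μ₀ and x̄.
Σxᵢ = 2455.91 + 2503.24 + 2395.84 + 2435.33 + 2379.52 + 2334.35 + 2499.02 = 17003.21, so n·x̄ = 17003.21.
σ₀² = 547.83² = 300117.7089, σ² = 79.51² = 6321.8401; σ² + n·σ₀² = 6321.8401 + 7·300117.7089 = 2107145.8024.
Posterior mean = (μ₀/σ₀² + n·x̄/σ²)/(1/σ₀² + n/σ²) = (σ²·μ₀ + σ₀²·n·x̄)/(σ² + n·σ₀²) = (6321.8401·2404.46 + 300117.7089·17003.21)/2107145.8024 = 5118165040.792415/2107145.8024 = 2428.9563.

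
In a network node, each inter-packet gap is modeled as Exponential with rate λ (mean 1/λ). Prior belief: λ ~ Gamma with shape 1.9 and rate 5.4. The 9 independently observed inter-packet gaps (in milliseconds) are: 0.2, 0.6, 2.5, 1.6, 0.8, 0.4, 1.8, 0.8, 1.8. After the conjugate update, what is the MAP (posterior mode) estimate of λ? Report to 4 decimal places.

With a Gamma(shape α, rate β) prior on the exponential rate λ, the posterior after n observations with total T = Σxᵢ is Gamma(α+n, β+T).
Sum of observations T = 10.5 milliseconds; n = 9.
Posterior: Gamma(1.9+9, 5.4+10.5) = Gamma(10.9, 15.9).
Mode = (α−1)/β = 0.6226.

0.6226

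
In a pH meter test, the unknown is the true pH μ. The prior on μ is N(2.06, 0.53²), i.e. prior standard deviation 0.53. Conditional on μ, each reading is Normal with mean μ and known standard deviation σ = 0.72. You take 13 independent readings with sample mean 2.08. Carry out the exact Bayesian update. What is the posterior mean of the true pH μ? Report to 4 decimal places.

2.0775

For Normal data with known variance σ², a Normal(μ₀, σ₀²) prior on μ is conjugate. Posterior precision = 1/σ₀² + n/σ²; posterior mean is the precision-weighted average of μ₀ and x̄.
n·x̄ = 13·2.08 = 27.04.
σ₀² = 0.53² = 0.2809, σ² = 0.72² = 0.5184; σ² + n·σ₀² = 0.5184 + 13·0.2809 = 4.1701.
Posterior mean = (μ₀/σ₀² + n·x̄/σ²)/(1/σ₀² + n/σ²) = (σ²·μ₀ + σ₀²·n·x̄)/(σ² + n·σ₀²) = (0.5184·2.06 + 0.2809·27.04)/4.1701 = 8.66344/4.1701 = 2.0775.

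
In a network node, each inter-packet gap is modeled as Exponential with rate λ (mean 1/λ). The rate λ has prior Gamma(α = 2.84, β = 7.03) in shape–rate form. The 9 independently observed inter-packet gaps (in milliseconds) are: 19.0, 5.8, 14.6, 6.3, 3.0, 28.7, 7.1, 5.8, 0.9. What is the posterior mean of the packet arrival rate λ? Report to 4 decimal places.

With a Gamma(shape α, rate β) prior on the exponential rate λ, the posterior after n observations with total T = Σxᵢ is Gamma(α+n, β+T).
Sum of observations T = 91.2 milliseconds; n = 9.
Posterior: Gamma(2.84+9, 7.03+91.2) = Gamma(11.84, 98.23).
Posterior mean of λ = α/β = 11.84/98.23 = 0.1205.

0.1205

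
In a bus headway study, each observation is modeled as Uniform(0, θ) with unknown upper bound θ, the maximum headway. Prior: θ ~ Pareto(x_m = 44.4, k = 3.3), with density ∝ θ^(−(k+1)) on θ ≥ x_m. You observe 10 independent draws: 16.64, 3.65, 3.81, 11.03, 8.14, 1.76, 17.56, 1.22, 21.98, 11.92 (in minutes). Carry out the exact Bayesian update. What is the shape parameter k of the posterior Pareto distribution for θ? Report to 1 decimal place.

A Pareto(scale x_m, shape k) prior on the upper bound θ of Uniform(0, θ) is conjugate: posterior is Pareto(max(x_m, max xᵢ), k + n).
Sample maximum = 21.98; prior scale x_m = 44.4 → posterior scale = max = 44.40.
Posterior shape = 3.3 + 10 = 13.3.
Posterior shape k = 13.3.

13.3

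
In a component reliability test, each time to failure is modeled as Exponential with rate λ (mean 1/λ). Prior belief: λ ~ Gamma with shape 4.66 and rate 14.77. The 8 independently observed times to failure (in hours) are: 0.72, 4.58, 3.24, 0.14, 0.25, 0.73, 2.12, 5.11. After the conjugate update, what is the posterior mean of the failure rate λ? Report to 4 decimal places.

With a Gamma(shape α, rate β) prior on the exponential rate λ, the posterior after n observations with total T = Σxᵢ is Gamma(α+n, β+T).
Sum of observations T = 16.89 hours; n = 8.
Posterior: Gamma(4.66+8, 14.77+16.89) = Gamma(12.66, 31.66).
Posterior mean of λ = α/β = 12.66/31.66 = 0.3999.

0.3999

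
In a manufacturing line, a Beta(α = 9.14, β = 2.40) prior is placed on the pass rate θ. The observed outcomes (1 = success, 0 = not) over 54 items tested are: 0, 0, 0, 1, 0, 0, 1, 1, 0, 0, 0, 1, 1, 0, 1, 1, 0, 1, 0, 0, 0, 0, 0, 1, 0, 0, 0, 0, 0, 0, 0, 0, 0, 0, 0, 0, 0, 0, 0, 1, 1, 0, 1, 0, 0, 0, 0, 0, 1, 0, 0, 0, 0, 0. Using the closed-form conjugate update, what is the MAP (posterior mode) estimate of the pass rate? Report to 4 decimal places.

0.3327

The Beta prior is conjugate to a Binomial/Bernoulli likelihood; the update adds successes to α and failures to β.
Posterior: Beta(α+k, β+n−k) = Beta(9.14+13, 2.40+41) = Beta(22.14, 43.40).
Mode of Beta(a,b) for a,b>1 is (a−1)/(a+b−2) = 21.14/63.54 = 0.3327.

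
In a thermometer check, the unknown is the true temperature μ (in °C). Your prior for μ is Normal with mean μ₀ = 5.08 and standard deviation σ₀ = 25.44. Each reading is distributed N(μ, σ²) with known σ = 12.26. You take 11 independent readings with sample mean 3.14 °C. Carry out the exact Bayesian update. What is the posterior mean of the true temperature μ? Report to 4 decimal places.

For Normal data with known variance σ², a Normal(μ₀, σ₀²) prior on μ is conjugate. Posterior precision = 1/σ₀² + n/σ²; posterior mean is the precision-weighted average of μ₀ and x̄.
n·x̄ = 11·3.14 = 34.54.
σ₀² = 25.44² = 647.1936, σ² = 12.26² = 150.3076; σ² + n·σ₀² = 150.3076 + 11·647.1936 = 7269.4372.
Posterior mean = (μ₀/σ₀² + n·x̄/σ²)/(1/σ₀² + n/σ²) = (σ²·μ₀ + σ₀²·n·x̄)/(σ² + n·σ₀²) = (150.3076·5.08 + 647.1936·34.54)/7269.4372 = 23117.629552/7269.4372 = 3.1801.

3.1801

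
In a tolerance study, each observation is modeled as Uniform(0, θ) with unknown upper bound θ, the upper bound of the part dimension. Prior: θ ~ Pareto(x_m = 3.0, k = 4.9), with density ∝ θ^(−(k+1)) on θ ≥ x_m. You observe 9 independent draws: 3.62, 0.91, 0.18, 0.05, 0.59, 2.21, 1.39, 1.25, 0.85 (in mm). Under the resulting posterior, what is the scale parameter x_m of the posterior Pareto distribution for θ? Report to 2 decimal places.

A Pareto(scale x_m, shape k) prior on the upper bound θ of Uniform(0, θ) is conjugate: posterior is Pareto(max(x_m, max xᵢ), k + n).
Sample maximum = 3.62; prior scale x_m = 3.0 → posterior scale = max = 3.62.
Posterior shape = 4.9 + 9 = 13.9.
Posterior scale x_m = 3.62.

3.62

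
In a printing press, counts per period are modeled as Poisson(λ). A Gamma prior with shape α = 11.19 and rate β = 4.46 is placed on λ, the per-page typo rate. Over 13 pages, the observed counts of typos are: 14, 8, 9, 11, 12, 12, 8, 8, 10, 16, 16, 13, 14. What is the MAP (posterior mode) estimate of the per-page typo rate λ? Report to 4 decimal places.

With a Gamma(shape α, rate β) prior, the Poisson likelihood is conjugate: the posterior is Gamma(α + ΣXᵢ, β + n).
Sum of counts S = 151 over n = 13 pages.
Posterior: Gamma(α+S, β+n) = Gamma(11.19+151, 4.46+13) = Gamma(162.19, 17.46).
Mode of Gamma(α,β) for α≥1 is (α−1)/β = 161.19/17.46 = 9.2320.

9.2320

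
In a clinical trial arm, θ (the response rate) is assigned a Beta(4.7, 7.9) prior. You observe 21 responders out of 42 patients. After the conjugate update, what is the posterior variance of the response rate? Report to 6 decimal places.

The Beta prior is conjugate to a Binomial/Bernoulli likelihood; the update adds successes to α and failures to β.
Posterior: Beta(α+k, β+n−k) = Beta(4.7+21, 7.9+21) = Beta(25.7, 28.9).
Var = αβ/((α+β)²(α+β+1)) = 25.7·28.9/(54.6²·55.6) = 0.004481.

0.004481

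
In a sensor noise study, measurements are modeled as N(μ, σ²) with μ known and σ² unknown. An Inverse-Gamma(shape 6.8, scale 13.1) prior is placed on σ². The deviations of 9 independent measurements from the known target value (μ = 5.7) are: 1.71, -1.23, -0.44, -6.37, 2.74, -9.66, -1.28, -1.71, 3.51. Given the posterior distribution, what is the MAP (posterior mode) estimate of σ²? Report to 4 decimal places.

7.6875

With known mean μ and an Inverse-Gamma(α, β) prior on σ², the Normal likelihood is conjugate: posterior is Inv-Gamma(α + n/2, β + Σ(xᵢ−μ)²/2).
Σ(xᵢ−μ)² = (1.71)² + (-1.23)² + (-0.44)² + (-6.37)² + (2.74)² + (-9.66)² + (-1.28)² + (-1.71)² + (3.51)² = 162.9133.
Posterior: Inv-Gamma(6.8 + 9/2, 13.1 + 162.9133/2) = Inv-Gamma(11.30, 94.55665).
Mode = β/(α+1) = 94.55665/12.30 = 7.6875.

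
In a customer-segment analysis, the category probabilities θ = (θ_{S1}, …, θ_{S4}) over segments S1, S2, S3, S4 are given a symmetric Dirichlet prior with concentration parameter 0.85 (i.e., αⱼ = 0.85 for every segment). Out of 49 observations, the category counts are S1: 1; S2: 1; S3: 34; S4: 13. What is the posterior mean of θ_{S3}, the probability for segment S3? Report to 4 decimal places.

The Dirichlet prior is conjugate to the Multinomial likelihood: each posterior αⱼ = prior αⱼ + observed count nⱼ.
Posterior concentration: (1.85, 1.85, 34.85, 13.85), total = 52.40.
E[θ_{S3}|data] = α_{S3}/Σα = 34.85/52.40 = 0.6651.

0.6651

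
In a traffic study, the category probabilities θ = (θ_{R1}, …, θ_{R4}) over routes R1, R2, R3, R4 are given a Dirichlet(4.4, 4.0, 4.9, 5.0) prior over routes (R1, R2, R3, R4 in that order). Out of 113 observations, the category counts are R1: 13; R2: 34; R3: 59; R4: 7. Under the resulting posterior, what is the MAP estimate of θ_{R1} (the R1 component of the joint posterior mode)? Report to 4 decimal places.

0.1288

The Dirichlet prior is conjugate to the Multinomial likelihood: each posterior αⱼ = prior αⱼ + observed count nⱼ.
Posterior concentration: (17.4, 38.0, 63.9, 12.0), total = 131.3.
Joint mode component: (α_{R1}−1)/(Σα−K) = 16.4/127.3 = 0.1288.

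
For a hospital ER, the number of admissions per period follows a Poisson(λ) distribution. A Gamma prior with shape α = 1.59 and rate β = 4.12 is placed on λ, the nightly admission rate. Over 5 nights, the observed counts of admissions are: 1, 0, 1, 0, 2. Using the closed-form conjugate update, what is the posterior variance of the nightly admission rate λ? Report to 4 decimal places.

With a Gamma(shape α, rate β) prior, the Poisson likelihood is conjugate: the posterior is Gamma(α + ΣXᵢ, β + n).
Sum of counts S = 4 over n = 5 nights.
Posterior: Gamma(α+S, β+n) = Gamma(1.59+4, 4.12+5) = Gamma(5.59, 9.12).
Var = α/β² = 5.59/9.12² = 0.0672.

0.0672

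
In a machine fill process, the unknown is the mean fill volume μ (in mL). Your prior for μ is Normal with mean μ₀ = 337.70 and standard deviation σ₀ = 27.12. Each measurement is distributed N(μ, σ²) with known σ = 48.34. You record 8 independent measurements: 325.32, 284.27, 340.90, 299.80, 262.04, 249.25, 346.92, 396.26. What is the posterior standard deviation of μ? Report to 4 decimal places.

14.4591

For Normal data with known variance σ², a Normal(μ₀, σ₀²) prior on μ is conjugate. Posterior precision = 1/σ₀² + n/σ²; posterior mean is the precision-weighted average of μ₀ and x̄.
σ₀² = 27.12² = 735.4944, σ² = 48.34² = 2336.7556; σ² + n·σ₀² = 2336.7556 + 8·735.4944 = 8220.7108.
Posterior precision = 1/σ₀² + n/σ² = 1/735.4944 + 8/2336.7556 = (σ² + n·σ₀²)/(σ₀²σ²) = 8220.7108/(735.4944·2336.7556); posterior variance σₙ² = σ₀²σ²/(σ² + n·σ₀²) = 735.4944·2336.7556/8220.7108 = 209.065943.
Posterior SD = √σₙ² = √(735.4944·2336.7556/8220.7108) = 14.4591.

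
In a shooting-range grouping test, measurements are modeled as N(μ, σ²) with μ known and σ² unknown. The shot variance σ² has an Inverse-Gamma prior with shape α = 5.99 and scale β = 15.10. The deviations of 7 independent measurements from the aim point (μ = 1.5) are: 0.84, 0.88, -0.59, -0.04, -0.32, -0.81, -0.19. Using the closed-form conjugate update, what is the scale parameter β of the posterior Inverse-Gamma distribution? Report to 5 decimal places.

16.41215

With known mean μ and an Inverse-Gamma(α, β) prior on σ², the Normal likelihood is conjugate: posterior is Inv-Gamma(α + n/2, β + Σ(xᵢ−μ)²/2).
Σ(xᵢ−μ)² = (0.84)² + (0.88)² + (-0.59)² + (-0.04)² + (-0.32)² + (-0.81)² + (-0.19)² = 2.6243.
Posterior: Inv-Gamma(5.99 + 7/2, 15.10 + 2.6243/2) = Inv-Gamma(9.49, 16.41215).
Posterior β = 16.41215.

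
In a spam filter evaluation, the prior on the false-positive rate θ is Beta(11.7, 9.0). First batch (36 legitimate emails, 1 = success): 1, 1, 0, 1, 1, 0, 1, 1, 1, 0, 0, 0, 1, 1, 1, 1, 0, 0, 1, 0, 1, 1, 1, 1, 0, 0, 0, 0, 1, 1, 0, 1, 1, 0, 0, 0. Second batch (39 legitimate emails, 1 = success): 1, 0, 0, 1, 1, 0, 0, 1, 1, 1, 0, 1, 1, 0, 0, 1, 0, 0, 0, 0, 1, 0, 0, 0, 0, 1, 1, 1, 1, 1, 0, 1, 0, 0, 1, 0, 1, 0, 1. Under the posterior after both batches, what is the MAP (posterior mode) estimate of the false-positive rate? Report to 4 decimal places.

0.5304

The Beta prior is conjugate to a Binomial/Bernoulli likelihood; the update adds successes to α and failures to β.
After batch 1: Beta(11.7+20, 9.0+16) = Beta(31.7, 25.0).
After batch 2: Beta(31.7+19, 25.0+20) = Beta(50.7, 45.0).
Mode of Beta(a,b) for a,b>1 is (a−1)/(a+b−2) = 49.7/93.7 = 0.5304.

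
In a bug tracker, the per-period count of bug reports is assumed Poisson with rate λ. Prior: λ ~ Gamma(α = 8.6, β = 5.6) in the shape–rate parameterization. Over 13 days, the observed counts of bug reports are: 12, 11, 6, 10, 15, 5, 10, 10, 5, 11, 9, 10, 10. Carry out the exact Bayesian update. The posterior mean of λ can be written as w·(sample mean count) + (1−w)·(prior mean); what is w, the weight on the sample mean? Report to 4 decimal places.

With a Gamma(shape α, rate β) prior, the Poisson likelihood is conjugate: the posterior is Gamma(α + ΣXᵢ, β + n).
Posterior mean = (α₀+S)/(β₀+n) = [n/(β₀+n)]·(S/n) + [β₀/(β₀+n)]·(α₀/β₀), so only n and β₀ enter the weight.
Weight on data w = n/(β₀+n) = 13/(5.6+13) = 13/18.6 = 0.6989.

0.6989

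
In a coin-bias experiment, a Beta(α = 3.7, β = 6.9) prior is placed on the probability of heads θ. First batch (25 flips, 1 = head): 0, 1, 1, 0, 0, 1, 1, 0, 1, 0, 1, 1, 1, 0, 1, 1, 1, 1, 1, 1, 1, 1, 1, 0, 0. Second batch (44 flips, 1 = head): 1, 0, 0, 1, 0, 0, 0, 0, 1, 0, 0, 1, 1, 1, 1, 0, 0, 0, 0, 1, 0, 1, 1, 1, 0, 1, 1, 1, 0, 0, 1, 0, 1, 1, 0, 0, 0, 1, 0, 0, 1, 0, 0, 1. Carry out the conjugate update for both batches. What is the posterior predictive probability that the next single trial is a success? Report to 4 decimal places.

The Beta prior is conjugate to a Binomial/Bernoulli likelihood; the update adds successes to α and failures to β.
After batch 1: Beta(3.7+17, 6.9+8) = Beta(20.7, 14.9).
After batch 2: Beta(20.7+20, 14.9+24) = Beta(40.7, 38.9).
For a single future Bernoulli trial, P(success | data) = α/(α+β) = 0.5113.

0.5113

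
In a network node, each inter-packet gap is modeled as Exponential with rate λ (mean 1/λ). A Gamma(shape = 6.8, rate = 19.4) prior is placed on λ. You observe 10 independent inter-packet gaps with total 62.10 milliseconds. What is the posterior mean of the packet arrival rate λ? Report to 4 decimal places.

0.2061

With a Gamma(shape α, rate β) prior on the exponential rate λ, the posterior after n observations with total T = Σxᵢ is Gamma(α+n, β+T).
Posterior: Gamma(6.8+10, 19.4+62.10) = Gamma(16.8, 81.50).
Posterior mean of λ = α/β = 16.8/81.50 = 0.2061.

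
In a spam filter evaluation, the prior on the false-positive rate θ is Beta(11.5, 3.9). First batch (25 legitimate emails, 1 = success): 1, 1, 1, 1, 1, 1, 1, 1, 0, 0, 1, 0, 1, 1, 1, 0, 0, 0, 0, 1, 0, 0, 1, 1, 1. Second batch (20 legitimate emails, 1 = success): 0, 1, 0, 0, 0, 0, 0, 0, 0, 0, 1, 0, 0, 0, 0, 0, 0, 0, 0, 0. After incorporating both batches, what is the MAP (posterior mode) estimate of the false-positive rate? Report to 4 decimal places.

0.4880

The Beta prior is conjugate to a Binomial/Bernoulli likelihood; the update adds successes to α and failures to β.
After batch 1: Beta(11.5+16, 3.9+9) = Beta(27.5, 12.9).
After batch 2: Beta(27.5+2, 12.9+18) = Beta(29.5, 30.9).
Mode of Beta(a,b) for a,b>1 is (a−1)/(a+b−2) = 28.5/58.4 = 0.4880.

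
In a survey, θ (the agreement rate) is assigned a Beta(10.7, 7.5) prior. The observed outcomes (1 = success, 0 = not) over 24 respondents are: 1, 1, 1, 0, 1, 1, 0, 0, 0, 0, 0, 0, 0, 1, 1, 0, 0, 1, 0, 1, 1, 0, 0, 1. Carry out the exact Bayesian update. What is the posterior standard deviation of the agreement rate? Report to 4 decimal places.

The Beta prior is conjugate to a Binomial/Bernoulli likelihood; the update adds successes to α and failures to β.
Posterior: Beta(α+k, β+n−k) = Beta(10.7+11, 7.5+13) = Beta(21.7, 20.5).
Var = αβ/((α+β)²(α+β+1)) = 21.7·20.5/(42.2²·43.2) = 0.00578236; SD = √0.00578236 = 0.0760.

0.0760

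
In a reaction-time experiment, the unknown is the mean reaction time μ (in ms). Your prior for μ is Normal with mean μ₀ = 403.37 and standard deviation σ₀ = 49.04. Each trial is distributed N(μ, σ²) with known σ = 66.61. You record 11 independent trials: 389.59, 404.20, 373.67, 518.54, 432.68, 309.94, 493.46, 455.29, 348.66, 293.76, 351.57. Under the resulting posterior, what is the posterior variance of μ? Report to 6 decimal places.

For Normal data with known variance σ², a Normal(μ₀, σ₀²) prior on μ is conjugate. Posterior precision = 1/σ₀² + n/σ²; posterior mean is the precision-weighted average of μ₀ and x̄.
σ₀² = 49.04² = 2404.9216, σ² = 66.61² = 4436.8921; σ² + n·σ₀² = 4436.8921 + 11·2404.9216 = 30891.0297.
Posterior precision = 1/σ₀² + n/σ² = 1/2404.9216 + 11/4436.8921 = (σ² + n·σ₀²)/(σ₀²σ²) = 30891.0297/(2404.9216·4436.8921); posterior variance σₙ² = σ₀²σ²/(σ² + n·σ₀²) = 2404.9216·4436.8921/30891.0297 = 345.419941.

345.419941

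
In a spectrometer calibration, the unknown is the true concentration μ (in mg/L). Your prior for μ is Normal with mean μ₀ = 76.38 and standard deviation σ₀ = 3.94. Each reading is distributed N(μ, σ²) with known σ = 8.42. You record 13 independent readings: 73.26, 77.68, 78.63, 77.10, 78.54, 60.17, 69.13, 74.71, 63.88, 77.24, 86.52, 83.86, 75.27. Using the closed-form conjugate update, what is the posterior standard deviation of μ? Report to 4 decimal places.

2.0089

For Normal data with known variance σ², a Normal(μ₀, σ₀²) prior on μ is conjugate. Posterior precision = 1/σ₀² + n/σ²; posterior mean is the precision-weighted average of μ₀ and x̄.
σ₀² = 3.94² = 15.5236, σ² = 8.42² = 70.8964; σ² + n·σ₀² = 70.8964 + 13·15.5236 = 272.7032.
Posterior precision = 1/σ₀² + n/σ² = 1/15.5236 + 13/70.8964 = (σ² + n·σ₀²)/(σ₀²σ²) = 272.7032/(15.5236·70.8964); posterior variance σₙ² = σ₀²σ²/(σ² + n·σ₀²) = 15.5236·70.8964/272.7032 = 4.035770.
Posterior SD = √σₙ² = √(15.5236·70.8964/272.7032) = 2.0089.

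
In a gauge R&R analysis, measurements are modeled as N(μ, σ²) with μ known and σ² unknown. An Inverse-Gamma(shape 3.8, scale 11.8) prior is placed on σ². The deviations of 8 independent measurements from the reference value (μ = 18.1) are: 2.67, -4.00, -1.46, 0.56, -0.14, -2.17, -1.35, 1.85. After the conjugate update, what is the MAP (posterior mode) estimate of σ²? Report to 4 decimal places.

3.3607

With known mean μ and an Inverse-Gamma(α, β) prior on σ², the Normal likelihood is conjugate: posterior is Inv-Gamma(α + n/2, β + Σ(xᵢ−μ)²/2).
Σ(xᵢ−μ)² = (2.67)² + (-4.00)² + (-1.46)² + (0.56)² + (-0.14)² + (-2.17)² + (-1.35)² + (1.85)² = 35.5476.
Posterior: Inv-Gamma(3.8 + 8/2, 11.8 + 35.5476/2) = Inv-Gamma(7.80, 29.57380).
Mode = β/(α+1) = 29.57380/8.80 = 3.3607.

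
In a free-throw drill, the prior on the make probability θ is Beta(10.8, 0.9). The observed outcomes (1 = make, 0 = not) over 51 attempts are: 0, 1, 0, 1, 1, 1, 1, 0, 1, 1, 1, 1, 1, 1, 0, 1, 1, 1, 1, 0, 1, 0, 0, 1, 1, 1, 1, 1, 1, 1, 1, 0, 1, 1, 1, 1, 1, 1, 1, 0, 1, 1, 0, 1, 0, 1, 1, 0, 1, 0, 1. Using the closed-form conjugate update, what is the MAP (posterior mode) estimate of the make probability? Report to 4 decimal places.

The Beta prior is conjugate to a Binomial/Bernoulli likelihood; the update adds successes to α and failures to β.
Posterior: Beta(α+k, β+n−k) = Beta(10.8+38, 0.9+13) = Beta(48.8, 13.9).
Mode of Beta(a,b) for a,b>1 is (a−1)/(a+b−2) = 47.8/60.7 = 0.7875.

0.7875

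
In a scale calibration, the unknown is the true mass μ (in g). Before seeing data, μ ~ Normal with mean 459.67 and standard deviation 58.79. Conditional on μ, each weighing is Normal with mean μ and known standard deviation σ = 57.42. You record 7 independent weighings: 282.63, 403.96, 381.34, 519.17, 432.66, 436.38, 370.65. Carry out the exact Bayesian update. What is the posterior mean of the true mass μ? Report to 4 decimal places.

410.5245

For Normal data with known variance σ², a Normal(μ₀, σ₀²) prior on μ is conjugate. Posterior precision = 1/σ₀² + n/σ²; posterior mean is the precision-weighted average of μ₀ and x̄.
Σxᵢ = 282.63 + 403.96 + 381.34 + 519.17 + 432.66 + 436.38 + 370.65 = 2826.79, so n·x̄ = 2826.79.
σ₀² = 58.79² = 3456.2641, σ² = 57.42² = 3297.0564; σ² + n·σ₀² = 3297.0564 + 7·3456.2641 = 27490.9051.
Posterior mean = (μ₀/σ₀² + n·x̄/σ²)/(1/σ₀² + n/σ²) = (σ²·μ₀ + σ₀²·n·x̄)/(σ² + n·σ₀²) = (3297.0564·459.67 + 3456.2641·2826.79)/27490.9051 = 11285690.710627/27490.9051 = 410.5245.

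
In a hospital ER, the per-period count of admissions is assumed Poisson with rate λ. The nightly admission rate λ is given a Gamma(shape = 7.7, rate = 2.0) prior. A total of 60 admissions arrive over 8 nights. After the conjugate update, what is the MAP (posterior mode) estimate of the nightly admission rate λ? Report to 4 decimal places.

6.6700

With a Gamma(shape α, rate β) prior, the Poisson likelihood is conjugate: the posterior is Gamma(α + ΣXᵢ, β + n).
Posterior: Gamma(α+S, β+n) = Gamma(7.7+60, 2.0+8) = Gamma(67.7, 10.0).
Mode of Gamma(α,β) for α≥1 is (α−1)/β = 66.7/10.0 = 6.6700.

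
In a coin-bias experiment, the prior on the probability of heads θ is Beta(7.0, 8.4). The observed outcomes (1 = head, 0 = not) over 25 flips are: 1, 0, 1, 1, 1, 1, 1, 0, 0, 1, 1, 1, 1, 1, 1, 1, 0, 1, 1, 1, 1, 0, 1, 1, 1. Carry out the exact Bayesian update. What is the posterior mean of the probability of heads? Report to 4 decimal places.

0.6683

The Beta prior is conjugate to a Binomial/Bernoulli likelihood; the update adds successes to α and failures to β.
Posterior: Beta(α+k, β+n−k) = Beta(7.0+20, 8.4+5) = Beta(27.0, 13.4).
Posterior mean = α/(α+β) = 27.0/40.4 = 0.6683.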